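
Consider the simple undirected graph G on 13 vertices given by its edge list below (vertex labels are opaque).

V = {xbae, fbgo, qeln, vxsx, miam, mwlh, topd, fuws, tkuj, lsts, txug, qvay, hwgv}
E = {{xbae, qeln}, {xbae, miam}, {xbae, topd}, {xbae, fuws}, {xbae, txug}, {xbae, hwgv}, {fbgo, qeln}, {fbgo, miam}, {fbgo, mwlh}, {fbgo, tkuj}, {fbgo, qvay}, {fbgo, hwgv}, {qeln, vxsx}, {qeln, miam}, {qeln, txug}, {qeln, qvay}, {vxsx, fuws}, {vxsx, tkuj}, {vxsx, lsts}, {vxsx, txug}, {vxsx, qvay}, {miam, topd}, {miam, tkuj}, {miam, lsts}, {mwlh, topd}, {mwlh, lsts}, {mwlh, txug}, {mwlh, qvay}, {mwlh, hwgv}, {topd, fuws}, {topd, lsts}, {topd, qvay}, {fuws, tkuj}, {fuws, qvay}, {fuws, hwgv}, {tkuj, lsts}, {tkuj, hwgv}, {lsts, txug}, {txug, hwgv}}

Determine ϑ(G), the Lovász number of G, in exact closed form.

deg(lsts) = 6; N(lsts) = {vxsx, miam, mwlh, topd, tkuj, txug}.
Vertex tkuj has 6 neighbors: fbgo, vxsx, miam, fuws, lsts, hwgv.
Vertex fbgo has 6 neighbors: qeln, miam, mwlh, tkuj, qvay, hwgv.
N(miam) = {xbae, fbgo, qeln, topd, tkuj, lsts}, |N(miam)| = 6.
13-vertex 6-regular graph: SR(13,6,2,3) — a Paley graph.
spec(A) ≈ [6.0, 1.30278, -2.30278] (distinct, 5 d.p.).
Lovász (edge-transitive): ϑ = −13·(-sqrt(13)/2 - 1/2)/((6)−(-sqrt(13)/2 - 1/2)) = sqrt(13).
≈ 3.6056 (to 4 d.p.).

sqrt(13)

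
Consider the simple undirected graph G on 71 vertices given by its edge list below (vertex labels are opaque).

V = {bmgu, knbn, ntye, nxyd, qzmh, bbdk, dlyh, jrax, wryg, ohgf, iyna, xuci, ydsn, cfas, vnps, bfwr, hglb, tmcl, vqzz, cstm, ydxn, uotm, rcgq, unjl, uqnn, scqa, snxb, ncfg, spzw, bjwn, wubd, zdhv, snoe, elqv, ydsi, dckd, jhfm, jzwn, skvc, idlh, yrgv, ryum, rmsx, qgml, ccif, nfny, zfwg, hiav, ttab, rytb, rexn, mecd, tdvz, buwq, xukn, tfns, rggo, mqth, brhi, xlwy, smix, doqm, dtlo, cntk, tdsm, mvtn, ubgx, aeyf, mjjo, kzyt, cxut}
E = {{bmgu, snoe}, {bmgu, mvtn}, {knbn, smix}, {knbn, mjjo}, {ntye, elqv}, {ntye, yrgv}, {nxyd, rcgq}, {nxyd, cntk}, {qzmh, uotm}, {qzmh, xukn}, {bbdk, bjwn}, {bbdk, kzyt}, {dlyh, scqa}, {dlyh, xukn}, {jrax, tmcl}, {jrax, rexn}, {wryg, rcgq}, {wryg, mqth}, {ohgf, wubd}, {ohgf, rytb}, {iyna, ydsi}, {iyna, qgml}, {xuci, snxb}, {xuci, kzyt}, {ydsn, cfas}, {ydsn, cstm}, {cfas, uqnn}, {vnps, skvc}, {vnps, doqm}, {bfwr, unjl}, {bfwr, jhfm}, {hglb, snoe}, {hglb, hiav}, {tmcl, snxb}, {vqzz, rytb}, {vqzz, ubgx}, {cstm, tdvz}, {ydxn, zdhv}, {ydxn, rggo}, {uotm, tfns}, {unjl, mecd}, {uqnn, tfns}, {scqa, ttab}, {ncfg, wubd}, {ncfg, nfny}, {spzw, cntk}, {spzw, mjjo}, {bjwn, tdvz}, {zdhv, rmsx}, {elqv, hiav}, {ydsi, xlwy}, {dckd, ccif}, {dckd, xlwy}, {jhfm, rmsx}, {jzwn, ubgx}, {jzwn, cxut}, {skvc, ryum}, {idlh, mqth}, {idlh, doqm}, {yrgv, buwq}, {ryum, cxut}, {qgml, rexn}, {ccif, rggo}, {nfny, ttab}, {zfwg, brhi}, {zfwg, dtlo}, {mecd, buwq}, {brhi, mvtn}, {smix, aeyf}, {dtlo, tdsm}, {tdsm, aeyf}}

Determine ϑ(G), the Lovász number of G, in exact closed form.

71*cos(pi/71)/(cos(pi/71) + 1)

Vertex bjwn has 2 neighbors: bbdk, tdvz.
Vertex cntk has 2 neighbors: nxyd, spzw.
deg(ydxn) = 2; N(ydxn) = {zdhv, rggo}.
N(wubd) = {ohgf, ncfg}, |N(wubd)| = 2.
71-vertex 2-regular graph: the odd cycle C_{71}.
Distinct eigenvalues (to 6 d.p.): [2.0, 1.992174, 1.968756, 1.92993, 1.876, 1.807387, 1.724629, 1.628374, 1.519374, 1.398483, 1.266648, 1.124899, 0.974346, 0.816167, 0.651601, 0.481935, 0.308498, 0.132646, -0.044244, -0.220788, -0.395604, -0.567324, -0.734603, -0.896134, -1.05065, -1.196945, -1.333871, -1.460358, -1.575416, -1.678144, -1.767738, -1.843498, -1.904829, -1.951253, -1.982405, -1.998042].
Lovász (edge-transitive): ϑ = −71·(-2*cos(pi/71))/((2)−(-2*cos(pi/71))) = 71*cos(pi/71)/(cos(pi/71) + 1).
≈ 35.48261826 (to 8 d.p.).
Check 35 ≤ 71*cos(pi/71)/(cos(pi/71) + 1) ≤ 36: both strict.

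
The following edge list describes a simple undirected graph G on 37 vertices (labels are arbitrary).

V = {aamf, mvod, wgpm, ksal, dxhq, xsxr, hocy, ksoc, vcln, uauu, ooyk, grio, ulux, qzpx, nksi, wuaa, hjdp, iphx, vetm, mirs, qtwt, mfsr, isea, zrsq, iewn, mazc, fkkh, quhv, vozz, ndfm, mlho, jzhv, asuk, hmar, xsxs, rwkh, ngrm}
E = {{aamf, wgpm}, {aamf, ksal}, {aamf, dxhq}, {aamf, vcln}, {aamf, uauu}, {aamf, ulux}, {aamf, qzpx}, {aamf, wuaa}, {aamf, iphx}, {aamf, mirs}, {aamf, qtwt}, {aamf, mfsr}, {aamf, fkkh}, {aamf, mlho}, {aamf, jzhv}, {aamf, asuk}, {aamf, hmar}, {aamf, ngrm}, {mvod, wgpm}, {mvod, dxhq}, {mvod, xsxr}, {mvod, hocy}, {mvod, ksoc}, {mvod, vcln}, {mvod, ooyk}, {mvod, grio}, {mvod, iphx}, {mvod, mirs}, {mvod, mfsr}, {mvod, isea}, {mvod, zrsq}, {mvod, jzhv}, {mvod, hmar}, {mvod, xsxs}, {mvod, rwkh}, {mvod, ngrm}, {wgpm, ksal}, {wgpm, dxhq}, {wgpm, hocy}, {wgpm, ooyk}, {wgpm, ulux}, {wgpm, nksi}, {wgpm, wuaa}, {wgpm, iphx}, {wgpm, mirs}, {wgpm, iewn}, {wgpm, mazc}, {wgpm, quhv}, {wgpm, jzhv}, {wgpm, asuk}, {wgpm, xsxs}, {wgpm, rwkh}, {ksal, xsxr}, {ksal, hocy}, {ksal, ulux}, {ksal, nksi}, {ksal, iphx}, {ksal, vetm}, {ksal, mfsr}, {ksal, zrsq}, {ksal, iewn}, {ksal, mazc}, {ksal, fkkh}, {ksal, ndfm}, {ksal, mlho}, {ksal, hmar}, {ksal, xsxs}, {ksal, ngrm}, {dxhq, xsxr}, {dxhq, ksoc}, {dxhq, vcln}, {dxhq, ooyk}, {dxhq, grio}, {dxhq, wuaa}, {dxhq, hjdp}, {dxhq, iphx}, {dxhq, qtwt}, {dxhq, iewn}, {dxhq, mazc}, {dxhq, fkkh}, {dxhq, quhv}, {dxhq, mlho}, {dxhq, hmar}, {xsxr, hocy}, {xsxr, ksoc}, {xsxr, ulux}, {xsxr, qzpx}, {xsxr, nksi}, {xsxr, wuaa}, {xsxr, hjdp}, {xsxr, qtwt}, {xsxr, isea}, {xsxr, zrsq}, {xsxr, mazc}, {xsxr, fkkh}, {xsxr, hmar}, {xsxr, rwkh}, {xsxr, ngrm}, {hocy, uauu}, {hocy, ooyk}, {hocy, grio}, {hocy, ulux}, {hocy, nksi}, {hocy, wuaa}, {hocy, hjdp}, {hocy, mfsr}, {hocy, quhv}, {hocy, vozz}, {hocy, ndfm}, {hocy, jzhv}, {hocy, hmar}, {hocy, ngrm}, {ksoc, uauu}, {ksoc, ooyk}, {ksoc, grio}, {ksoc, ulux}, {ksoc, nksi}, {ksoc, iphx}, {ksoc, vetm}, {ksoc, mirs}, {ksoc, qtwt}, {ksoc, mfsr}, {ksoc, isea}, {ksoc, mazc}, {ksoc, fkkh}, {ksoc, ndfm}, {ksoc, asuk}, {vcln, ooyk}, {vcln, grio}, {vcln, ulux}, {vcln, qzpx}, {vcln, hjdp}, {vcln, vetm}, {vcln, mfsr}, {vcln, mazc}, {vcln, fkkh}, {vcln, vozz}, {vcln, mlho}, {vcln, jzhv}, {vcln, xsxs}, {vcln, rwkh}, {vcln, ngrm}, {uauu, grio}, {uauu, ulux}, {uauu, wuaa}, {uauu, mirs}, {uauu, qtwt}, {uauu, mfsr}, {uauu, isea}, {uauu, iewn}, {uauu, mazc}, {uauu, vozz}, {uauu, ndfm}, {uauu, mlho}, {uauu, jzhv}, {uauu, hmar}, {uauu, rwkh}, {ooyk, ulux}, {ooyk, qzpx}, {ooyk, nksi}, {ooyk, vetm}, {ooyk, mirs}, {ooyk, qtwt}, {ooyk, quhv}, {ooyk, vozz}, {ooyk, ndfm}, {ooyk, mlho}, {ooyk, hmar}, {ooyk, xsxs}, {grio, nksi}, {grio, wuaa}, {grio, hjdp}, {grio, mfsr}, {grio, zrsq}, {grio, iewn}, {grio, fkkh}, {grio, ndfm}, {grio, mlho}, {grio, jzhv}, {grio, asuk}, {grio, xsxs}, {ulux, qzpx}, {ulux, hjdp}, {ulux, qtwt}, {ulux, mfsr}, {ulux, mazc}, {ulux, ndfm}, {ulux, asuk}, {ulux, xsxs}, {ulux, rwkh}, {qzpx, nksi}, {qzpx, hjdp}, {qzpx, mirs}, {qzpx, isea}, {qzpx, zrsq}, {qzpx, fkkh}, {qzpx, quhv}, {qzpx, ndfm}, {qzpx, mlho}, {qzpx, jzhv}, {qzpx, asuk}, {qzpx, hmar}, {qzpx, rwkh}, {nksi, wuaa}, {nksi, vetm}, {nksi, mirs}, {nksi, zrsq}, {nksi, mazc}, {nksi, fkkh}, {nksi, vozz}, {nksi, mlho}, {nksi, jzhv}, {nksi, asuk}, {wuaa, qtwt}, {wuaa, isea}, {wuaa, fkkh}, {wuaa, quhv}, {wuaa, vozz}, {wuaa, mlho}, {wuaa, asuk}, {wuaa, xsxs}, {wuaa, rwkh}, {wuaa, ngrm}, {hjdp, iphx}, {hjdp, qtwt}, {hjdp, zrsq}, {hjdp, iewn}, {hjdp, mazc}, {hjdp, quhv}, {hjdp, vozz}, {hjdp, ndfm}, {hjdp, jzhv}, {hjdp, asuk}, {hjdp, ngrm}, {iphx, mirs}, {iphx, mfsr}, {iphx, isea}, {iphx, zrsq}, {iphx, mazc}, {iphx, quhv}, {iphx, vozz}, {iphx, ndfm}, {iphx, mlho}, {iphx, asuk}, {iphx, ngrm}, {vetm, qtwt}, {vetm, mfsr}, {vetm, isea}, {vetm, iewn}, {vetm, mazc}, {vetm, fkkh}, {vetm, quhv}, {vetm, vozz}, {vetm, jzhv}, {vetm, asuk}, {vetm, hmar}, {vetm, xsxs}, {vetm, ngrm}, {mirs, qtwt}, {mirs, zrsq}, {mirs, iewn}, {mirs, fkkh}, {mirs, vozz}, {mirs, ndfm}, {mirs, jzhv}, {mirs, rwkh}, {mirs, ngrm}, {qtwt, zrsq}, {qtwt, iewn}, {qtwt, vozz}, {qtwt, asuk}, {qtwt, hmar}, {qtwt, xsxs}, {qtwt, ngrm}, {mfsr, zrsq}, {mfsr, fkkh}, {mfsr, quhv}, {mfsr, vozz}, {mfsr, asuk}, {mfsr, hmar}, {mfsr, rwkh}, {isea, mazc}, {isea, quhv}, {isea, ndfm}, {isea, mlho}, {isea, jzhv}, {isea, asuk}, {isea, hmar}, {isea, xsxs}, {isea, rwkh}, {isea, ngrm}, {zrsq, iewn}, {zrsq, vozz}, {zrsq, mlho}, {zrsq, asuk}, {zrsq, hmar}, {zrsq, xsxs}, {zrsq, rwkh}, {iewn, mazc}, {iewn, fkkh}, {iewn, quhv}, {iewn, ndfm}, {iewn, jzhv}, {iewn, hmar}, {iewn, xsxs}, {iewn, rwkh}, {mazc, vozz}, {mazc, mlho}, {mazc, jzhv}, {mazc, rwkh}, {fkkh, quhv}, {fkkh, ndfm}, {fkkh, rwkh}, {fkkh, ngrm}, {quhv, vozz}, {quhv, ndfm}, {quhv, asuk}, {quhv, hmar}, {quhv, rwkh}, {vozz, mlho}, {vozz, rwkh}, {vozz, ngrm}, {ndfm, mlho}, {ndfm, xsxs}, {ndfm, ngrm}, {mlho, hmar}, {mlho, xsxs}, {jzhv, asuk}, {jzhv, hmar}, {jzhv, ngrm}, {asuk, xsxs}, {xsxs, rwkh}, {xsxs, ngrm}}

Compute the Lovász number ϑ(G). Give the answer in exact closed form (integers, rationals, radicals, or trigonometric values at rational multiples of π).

sqrt(37)

deg(wgpm) = 18; N(wgpm) = {aamf, mvod, ksal, dxhq, hocy, ooyk, ulux, nksi, wuaa, iphx, mirs, iewn, mazc, quhv, jzhv, asuk, xsxs, rwkh}.
Vertex mfsr has 18 neighbors: aamf, mvod, ksal, hocy, ksoc, vcln, uauu, grio, ulux, iphx, vetm, zrsq, fkkh, quhv, vozz, asuk, hmar, rwkh.
Vertex mvod has 18 neighbors: wgpm, dxhq, xsxr, hocy, ksoc, vcln, ooyk, grio, iphx, mirs, mfsr, isea, zrsq, jzhv, hmar, xsxs, rwkh, ngrm.
Vertex uauu has 18 neighbors: aamf, hocy, ksoc, grio, ulux, wuaa, mirs, qtwt, mfsr, isea, iewn, mazc, vozz, ndfm, mlho, jzhv, hmar, rwkh.
18-regular, N=37; Paley(37): SR with (k,λ,μ)=(18,8,9).
spec(A) ≈ [18.0, 2.54138, -3.54138] (distinct, 5 d.p.).
Lovász (edge-transitive): ϑ = −37·(-sqrt(37)/2 - 1/2)/((18)−(-sqrt(37)/2 - 1/2)) = sqrt(37).
Numerically 6.08276253.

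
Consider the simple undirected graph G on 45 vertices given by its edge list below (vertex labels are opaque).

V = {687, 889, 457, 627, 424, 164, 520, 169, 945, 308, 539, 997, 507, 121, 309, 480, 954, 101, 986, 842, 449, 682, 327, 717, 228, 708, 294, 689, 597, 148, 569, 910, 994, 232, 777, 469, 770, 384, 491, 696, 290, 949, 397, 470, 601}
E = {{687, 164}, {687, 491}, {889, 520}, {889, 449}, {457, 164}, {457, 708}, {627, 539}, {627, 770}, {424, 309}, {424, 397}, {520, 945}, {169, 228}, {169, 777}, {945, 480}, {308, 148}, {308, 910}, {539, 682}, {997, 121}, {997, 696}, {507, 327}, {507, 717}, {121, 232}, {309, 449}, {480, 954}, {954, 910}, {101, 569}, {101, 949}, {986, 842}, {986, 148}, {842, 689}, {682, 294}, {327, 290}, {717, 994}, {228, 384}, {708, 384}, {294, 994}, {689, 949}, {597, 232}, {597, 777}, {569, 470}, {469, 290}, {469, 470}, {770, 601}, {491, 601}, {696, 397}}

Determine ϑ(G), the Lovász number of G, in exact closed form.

45*cos(pi/45)/(cos(pi/45) + 1)

Vertex 601 has 2 neighbors: 770, 491.
deg(424) = 2; N(424) = {309, 397}.
deg(470) = 2; N(470) = {569, 469}.
Vertex 327 has 2 neighbors: 507, 290.
2-regular, N=45; the odd cycle C_{45}.
The 23 distinct eigenvalues: [2.0, 1.981, 1.923, 1.827, 1.696, 1.532, 1.338, 1.118, 0.877, 0.618, 0.347, 0.07, -0.209, -0.484, -0.749, -1.0, -1.231, -1.439, -1.618, -1.766, -1.879, -1.956, -1.995].
Lovász (edge-transitive): ϑ = −45·(-2*cos(pi/45))/((2)−(-2*cos(pi/45))) = 45*cos(pi/45)/(cos(pi/45) + 1).
ϑ(G) ≈ 22.4726.
Lovász sandwich 22 ≤ 45*cos(pi/45)/(cos(pi/45) + 1) ≤ 23: both strict.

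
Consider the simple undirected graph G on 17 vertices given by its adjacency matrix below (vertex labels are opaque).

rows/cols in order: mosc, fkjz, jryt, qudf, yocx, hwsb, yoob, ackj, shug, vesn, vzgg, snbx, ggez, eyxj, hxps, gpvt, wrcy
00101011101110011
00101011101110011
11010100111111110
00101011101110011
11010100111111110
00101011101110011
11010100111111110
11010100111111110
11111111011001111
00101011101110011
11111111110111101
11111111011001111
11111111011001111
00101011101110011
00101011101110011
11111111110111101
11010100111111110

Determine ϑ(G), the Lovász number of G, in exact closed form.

N(jryt) = {mosc, fkjz, qudf, hwsb, shug, vesn, vzgg, snbx, ggez, eyxj, hxps, gpvt}, |N(jryt)| = 12.
N(yocx) = {mosc, fkjz, qudf, hwsb, shug, vesn, vzgg, snbx, ggez, eyxj, hxps, gpvt}, |N(yocx)| = 12.
N(snbx) = {mosc, fkjz, jryt, qudf, yocx, hwsb, yoob, ackj, vesn, vzgg, eyxj, hxps, gpvt, wrcy}, |N(snbx)| = 14.
Vertex ggez has 14 neighbors: mosc, fkjz, jryt, qudf, yocx, hwsb, yoob, ackj, vesn, vzgg, eyxj, hxps, gpvt, wrcy.
Complete 4-partite, parts [7, 5, 3, 2]: perfect, ϑ = α = 7.
Numerically 7.0000.
α=7, χ(Ḡ)=7; ϑ=7 lies between (collapsed).

7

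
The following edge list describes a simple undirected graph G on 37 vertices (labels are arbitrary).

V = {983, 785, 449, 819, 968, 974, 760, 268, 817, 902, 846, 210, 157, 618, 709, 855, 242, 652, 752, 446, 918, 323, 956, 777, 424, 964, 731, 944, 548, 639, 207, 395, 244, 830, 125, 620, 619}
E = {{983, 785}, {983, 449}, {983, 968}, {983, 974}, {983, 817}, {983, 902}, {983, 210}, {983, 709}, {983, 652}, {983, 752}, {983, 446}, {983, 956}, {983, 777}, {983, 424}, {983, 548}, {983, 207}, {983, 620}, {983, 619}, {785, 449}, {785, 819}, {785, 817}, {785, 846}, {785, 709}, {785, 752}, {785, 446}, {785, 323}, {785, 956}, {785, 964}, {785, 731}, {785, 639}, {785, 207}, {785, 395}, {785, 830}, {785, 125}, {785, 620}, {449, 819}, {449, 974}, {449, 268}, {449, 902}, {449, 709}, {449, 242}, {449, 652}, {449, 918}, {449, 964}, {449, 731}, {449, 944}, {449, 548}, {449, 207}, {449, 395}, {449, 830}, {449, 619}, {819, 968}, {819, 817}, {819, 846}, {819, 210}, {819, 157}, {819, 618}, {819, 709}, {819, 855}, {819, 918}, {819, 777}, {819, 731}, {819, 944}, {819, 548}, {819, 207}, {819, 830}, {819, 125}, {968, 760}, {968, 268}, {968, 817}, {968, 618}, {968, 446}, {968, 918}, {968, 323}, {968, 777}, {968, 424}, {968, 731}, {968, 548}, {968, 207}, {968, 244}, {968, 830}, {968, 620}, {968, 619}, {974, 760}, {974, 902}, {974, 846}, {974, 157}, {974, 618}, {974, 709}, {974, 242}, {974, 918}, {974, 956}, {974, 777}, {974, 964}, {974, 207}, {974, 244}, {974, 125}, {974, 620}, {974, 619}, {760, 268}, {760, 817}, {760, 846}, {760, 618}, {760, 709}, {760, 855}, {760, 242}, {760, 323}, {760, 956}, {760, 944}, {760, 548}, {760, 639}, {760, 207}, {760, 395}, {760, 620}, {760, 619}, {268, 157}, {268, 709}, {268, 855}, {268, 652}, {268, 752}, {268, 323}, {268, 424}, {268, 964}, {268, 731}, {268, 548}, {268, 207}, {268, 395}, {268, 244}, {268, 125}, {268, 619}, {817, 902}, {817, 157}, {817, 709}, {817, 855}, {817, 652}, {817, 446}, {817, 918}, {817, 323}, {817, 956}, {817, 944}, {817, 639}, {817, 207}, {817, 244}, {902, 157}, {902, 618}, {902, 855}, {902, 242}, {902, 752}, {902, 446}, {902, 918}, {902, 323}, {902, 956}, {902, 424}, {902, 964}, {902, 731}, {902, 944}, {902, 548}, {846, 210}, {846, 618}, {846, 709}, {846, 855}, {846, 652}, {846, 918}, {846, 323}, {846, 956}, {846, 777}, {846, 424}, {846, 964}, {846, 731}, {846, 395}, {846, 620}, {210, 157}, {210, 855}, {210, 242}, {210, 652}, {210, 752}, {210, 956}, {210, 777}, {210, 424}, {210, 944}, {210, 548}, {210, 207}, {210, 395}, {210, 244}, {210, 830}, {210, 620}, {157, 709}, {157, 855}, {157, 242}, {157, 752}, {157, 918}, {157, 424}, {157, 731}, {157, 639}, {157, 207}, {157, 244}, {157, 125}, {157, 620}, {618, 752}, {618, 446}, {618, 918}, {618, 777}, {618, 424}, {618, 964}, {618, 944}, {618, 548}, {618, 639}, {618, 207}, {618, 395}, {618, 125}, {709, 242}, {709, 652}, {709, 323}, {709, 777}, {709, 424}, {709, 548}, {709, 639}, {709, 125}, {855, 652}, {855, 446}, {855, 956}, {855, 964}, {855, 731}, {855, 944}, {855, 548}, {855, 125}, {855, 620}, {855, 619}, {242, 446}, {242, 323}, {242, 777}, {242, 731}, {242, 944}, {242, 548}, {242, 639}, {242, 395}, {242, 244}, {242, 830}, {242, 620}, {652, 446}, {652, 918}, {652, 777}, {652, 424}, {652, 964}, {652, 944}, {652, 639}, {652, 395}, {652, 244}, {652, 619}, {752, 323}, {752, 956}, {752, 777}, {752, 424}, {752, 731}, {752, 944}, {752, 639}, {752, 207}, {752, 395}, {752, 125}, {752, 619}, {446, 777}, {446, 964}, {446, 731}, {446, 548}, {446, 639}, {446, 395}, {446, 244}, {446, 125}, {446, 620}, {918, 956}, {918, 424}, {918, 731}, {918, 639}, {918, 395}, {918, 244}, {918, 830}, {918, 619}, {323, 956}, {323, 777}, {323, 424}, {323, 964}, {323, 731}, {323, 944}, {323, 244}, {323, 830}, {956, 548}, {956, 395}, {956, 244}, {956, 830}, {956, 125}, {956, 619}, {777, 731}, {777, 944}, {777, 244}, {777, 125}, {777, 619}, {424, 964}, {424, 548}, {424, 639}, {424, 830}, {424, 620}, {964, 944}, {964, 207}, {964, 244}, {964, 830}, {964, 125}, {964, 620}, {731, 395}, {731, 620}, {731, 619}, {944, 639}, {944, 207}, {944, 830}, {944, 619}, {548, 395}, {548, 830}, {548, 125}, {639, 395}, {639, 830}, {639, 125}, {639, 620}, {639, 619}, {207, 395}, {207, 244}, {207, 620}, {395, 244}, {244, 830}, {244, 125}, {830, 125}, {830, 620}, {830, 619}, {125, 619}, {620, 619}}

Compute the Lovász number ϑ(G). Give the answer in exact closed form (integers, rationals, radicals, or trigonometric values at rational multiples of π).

sqrt(37)

deg(157) = 18; N(157) = {819, 974, 268, 817, 902, 210, 709, 855, 242, 752, 918, 424, 731, 639, 207, 244, 125, 620}.
Vertex 777 has 18 neighbors: 983, 819, 968, 974, 846, 210, 618, 709, 242, 652, 752, 446, 323, 731, 944, 244, 125, 619.
Vertex 449 has 18 neighbors: 983, 785, 819, 974, 268, 902, 709, 242, 652, 918, 964, 731, 944, 548, 207, 395, 830, 619.
N(619) = {983, 449, 968, 974, 760, 268, 855, 652, 752, 918, 956, 777, 731, 944, 639, 830, 125, 620}, |N(619)| = 18.
37-vertex 18-regular graph: strongly regular (37,18,8,9).
Distinct eigenvalues (to 6 d.p.): [18.0, 2.541381, -3.541381].
ϑ = −N·λ_min/(λ_max−λ_min) = −37·(-sqrt(37)/2 - 1/2)/(18−(-sqrt(37)/2 - 1/2)) = sqrt(37).
= 6.082762530… (decimal).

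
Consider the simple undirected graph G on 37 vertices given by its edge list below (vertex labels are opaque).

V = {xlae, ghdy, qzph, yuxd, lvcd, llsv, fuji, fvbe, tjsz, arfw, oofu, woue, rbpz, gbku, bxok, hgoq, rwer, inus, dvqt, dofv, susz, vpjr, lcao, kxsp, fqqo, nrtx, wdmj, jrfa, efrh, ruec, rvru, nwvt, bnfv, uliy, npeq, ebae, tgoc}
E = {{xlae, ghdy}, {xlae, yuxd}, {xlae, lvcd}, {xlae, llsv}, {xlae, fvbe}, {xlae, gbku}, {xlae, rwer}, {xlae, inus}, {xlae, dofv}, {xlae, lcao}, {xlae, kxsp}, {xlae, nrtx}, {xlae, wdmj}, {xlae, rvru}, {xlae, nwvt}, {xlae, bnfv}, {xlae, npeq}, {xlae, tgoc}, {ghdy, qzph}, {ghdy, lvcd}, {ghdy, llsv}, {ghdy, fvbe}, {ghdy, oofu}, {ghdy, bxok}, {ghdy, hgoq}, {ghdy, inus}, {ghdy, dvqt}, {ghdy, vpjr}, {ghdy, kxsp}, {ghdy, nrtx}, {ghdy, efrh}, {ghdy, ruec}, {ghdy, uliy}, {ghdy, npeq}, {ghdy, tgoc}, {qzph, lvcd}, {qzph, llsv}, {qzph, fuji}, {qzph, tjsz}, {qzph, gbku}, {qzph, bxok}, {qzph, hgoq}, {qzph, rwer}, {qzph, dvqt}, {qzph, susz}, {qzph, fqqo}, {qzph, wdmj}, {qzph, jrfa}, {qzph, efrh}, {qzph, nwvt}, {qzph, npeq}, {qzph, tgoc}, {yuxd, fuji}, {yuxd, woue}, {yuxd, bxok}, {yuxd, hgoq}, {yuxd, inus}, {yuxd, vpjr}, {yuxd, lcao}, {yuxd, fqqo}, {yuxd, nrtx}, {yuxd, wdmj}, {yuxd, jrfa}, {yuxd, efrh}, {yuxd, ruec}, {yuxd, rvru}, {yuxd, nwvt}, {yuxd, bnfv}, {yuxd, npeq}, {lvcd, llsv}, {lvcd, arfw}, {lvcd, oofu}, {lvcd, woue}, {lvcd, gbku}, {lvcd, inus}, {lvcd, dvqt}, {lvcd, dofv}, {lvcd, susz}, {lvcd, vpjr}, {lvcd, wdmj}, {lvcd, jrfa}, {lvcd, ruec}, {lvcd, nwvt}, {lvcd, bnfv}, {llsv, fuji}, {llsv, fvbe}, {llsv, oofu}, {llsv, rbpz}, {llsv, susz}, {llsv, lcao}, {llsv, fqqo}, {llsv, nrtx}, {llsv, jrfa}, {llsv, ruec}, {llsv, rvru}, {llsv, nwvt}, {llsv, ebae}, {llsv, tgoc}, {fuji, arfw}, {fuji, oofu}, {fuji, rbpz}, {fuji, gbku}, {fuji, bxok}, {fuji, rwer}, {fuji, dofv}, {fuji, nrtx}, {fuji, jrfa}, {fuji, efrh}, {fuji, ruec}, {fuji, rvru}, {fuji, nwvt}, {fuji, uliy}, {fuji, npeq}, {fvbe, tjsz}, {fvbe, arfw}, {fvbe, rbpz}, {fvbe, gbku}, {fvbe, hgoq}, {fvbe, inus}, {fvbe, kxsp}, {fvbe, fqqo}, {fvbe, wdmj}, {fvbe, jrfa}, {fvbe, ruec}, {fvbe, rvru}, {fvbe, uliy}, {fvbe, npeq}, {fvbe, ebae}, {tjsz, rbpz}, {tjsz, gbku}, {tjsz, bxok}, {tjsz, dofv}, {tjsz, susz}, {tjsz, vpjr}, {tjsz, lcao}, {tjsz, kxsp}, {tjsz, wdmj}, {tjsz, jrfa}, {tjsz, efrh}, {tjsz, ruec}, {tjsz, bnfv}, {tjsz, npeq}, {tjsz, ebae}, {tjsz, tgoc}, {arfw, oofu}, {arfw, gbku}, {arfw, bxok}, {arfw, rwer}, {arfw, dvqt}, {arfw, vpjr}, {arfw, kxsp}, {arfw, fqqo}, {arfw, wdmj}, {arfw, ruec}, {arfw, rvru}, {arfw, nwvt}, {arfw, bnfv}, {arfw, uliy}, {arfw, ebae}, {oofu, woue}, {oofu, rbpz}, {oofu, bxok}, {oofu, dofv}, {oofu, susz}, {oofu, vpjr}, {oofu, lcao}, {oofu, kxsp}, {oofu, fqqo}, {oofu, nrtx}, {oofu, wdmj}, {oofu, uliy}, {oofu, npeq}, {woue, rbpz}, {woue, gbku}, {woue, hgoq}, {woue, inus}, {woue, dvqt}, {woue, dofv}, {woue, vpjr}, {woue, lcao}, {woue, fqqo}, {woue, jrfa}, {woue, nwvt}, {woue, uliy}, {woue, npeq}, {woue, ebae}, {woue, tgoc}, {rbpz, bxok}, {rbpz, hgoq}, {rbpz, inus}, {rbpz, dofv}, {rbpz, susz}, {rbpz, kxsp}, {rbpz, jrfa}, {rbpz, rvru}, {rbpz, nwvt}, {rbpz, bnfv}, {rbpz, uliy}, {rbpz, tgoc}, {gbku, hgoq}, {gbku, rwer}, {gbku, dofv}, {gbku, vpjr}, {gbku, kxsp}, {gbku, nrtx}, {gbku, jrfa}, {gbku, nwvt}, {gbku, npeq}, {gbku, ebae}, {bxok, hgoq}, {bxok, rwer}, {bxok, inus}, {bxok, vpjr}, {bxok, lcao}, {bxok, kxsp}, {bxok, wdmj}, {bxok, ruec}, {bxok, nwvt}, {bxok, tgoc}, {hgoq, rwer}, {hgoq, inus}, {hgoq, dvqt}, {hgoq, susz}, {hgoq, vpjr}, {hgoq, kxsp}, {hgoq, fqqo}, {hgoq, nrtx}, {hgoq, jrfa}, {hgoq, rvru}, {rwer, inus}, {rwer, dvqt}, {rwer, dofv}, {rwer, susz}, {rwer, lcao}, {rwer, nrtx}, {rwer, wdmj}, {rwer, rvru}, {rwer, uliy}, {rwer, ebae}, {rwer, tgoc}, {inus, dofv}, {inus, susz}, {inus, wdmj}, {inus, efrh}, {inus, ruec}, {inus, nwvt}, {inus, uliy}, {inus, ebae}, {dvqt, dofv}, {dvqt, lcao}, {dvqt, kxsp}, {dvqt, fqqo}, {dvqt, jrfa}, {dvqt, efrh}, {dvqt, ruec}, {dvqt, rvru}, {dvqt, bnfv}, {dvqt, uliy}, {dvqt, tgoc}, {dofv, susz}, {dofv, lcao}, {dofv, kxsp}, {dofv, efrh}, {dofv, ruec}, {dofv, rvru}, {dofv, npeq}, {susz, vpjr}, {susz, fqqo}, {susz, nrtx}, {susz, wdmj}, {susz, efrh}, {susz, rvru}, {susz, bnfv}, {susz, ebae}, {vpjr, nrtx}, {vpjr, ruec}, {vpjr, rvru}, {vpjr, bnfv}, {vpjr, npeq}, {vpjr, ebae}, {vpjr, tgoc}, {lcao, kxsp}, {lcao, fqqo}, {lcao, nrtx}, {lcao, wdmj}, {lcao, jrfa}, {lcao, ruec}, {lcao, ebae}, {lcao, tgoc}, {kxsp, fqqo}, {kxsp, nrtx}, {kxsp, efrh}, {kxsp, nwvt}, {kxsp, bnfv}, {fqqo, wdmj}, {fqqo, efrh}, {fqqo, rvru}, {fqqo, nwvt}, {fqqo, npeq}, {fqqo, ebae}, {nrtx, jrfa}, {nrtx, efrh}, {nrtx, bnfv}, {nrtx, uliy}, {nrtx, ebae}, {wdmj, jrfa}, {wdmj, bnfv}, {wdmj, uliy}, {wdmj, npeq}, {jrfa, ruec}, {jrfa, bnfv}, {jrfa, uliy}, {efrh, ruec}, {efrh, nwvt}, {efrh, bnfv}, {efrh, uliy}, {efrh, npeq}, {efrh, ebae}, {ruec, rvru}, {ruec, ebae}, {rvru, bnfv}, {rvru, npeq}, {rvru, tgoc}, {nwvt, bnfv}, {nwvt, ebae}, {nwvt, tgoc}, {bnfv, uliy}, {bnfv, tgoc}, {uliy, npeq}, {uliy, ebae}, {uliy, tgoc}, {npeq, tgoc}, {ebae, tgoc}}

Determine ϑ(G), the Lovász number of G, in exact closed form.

sqrt(37)

deg(ebae) = 18; N(ebae) = {llsv, fvbe, tjsz, arfw, woue, gbku, rwer, inus, susz, vpjr, lcao, fqqo, nrtx, efrh, ruec, nwvt, uliy, tgoc}.
deg(lvcd) = 18; N(lvcd) = {xlae, ghdy, qzph, llsv, arfw, oofu, woue, gbku, inus, dvqt, dofv, susz, vpjr, wdmj, jrfa, ruec, nwvt, bnfv}.
N(wdmj) = {xlae, qzph, yuxd, lvcd, fvbe, tjsz, arfw, oofu, bxok, rwer, inus, susz, lcao, fqqo, jrfa, bnfv, uliy, npeq}, |N(wdmj)| = 18.
Vertex fvbe has 18 neighbors: xlae, ghdy, llsv, tjsz, arfw, rbpz, gbku, hgoq, inus, kxsp, fqqo, wdmj, jrfa, ruec, rvru, uliy, npeq, ebae.
Regular of degree 18 on 37 vertices: Paley(37): SR with (k,λ,μ)=(18,8,9).
The 3 distinct eigenvalues: [18.0, 2.54138, -3.54138].
λ_max=18, λ_min=-sqrt(37)/2 - 1/2; ϑ = −37·λ_min/(λ_max−λ_min) = sqrt(37).
≈ 6.082763 (to 6 d.p.).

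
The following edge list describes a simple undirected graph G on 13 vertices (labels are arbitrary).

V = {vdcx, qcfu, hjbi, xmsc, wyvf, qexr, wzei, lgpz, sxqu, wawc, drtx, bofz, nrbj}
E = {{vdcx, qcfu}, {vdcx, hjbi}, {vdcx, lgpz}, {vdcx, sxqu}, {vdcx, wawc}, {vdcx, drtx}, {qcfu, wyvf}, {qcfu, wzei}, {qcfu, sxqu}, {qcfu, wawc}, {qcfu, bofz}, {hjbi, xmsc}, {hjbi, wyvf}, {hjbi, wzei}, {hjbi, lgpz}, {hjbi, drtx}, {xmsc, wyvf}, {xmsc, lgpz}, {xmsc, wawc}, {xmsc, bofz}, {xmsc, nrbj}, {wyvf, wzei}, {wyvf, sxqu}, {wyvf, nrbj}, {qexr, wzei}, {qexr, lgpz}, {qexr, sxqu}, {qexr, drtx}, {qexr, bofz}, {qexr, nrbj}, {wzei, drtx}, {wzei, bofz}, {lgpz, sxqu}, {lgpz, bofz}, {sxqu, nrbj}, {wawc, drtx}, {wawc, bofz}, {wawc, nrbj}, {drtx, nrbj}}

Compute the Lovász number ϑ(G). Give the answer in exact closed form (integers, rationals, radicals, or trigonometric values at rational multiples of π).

sqrt(13)

N(vdcx) = {qcfu, hjbi, lgpz, sxqu, wawc, drtx}, |N(vdcx)| = 6.
N(wawc) = {vdcx, qcfu, xmsc, drtx, bofz, nrbj}, |N(wawc)| = 6.
deg(qcfu) = 6; N(qcfu) = {vdcx, wyvf, wzei, sxqu, wawc, bofz}.
N(sxqu) = {vdcx, qcfu, wyvf, qexr, lgpz, nrbj}, |N(sxqu)| = 6.
6-regular, N=13; strongly regular (13,6,2,3).
The 3 distinct eigenvalues: [6.0, 1.3028, -2.3028].
ϑ = −N·λ_min/(λ_max−λ_min) = −13·(-sqrt(13)/2 - 1/2)/(6−(-sqrt(13)/2 - 1/2)) = sqrt(13).
≈ 3.60555128 (to 8 d.p.).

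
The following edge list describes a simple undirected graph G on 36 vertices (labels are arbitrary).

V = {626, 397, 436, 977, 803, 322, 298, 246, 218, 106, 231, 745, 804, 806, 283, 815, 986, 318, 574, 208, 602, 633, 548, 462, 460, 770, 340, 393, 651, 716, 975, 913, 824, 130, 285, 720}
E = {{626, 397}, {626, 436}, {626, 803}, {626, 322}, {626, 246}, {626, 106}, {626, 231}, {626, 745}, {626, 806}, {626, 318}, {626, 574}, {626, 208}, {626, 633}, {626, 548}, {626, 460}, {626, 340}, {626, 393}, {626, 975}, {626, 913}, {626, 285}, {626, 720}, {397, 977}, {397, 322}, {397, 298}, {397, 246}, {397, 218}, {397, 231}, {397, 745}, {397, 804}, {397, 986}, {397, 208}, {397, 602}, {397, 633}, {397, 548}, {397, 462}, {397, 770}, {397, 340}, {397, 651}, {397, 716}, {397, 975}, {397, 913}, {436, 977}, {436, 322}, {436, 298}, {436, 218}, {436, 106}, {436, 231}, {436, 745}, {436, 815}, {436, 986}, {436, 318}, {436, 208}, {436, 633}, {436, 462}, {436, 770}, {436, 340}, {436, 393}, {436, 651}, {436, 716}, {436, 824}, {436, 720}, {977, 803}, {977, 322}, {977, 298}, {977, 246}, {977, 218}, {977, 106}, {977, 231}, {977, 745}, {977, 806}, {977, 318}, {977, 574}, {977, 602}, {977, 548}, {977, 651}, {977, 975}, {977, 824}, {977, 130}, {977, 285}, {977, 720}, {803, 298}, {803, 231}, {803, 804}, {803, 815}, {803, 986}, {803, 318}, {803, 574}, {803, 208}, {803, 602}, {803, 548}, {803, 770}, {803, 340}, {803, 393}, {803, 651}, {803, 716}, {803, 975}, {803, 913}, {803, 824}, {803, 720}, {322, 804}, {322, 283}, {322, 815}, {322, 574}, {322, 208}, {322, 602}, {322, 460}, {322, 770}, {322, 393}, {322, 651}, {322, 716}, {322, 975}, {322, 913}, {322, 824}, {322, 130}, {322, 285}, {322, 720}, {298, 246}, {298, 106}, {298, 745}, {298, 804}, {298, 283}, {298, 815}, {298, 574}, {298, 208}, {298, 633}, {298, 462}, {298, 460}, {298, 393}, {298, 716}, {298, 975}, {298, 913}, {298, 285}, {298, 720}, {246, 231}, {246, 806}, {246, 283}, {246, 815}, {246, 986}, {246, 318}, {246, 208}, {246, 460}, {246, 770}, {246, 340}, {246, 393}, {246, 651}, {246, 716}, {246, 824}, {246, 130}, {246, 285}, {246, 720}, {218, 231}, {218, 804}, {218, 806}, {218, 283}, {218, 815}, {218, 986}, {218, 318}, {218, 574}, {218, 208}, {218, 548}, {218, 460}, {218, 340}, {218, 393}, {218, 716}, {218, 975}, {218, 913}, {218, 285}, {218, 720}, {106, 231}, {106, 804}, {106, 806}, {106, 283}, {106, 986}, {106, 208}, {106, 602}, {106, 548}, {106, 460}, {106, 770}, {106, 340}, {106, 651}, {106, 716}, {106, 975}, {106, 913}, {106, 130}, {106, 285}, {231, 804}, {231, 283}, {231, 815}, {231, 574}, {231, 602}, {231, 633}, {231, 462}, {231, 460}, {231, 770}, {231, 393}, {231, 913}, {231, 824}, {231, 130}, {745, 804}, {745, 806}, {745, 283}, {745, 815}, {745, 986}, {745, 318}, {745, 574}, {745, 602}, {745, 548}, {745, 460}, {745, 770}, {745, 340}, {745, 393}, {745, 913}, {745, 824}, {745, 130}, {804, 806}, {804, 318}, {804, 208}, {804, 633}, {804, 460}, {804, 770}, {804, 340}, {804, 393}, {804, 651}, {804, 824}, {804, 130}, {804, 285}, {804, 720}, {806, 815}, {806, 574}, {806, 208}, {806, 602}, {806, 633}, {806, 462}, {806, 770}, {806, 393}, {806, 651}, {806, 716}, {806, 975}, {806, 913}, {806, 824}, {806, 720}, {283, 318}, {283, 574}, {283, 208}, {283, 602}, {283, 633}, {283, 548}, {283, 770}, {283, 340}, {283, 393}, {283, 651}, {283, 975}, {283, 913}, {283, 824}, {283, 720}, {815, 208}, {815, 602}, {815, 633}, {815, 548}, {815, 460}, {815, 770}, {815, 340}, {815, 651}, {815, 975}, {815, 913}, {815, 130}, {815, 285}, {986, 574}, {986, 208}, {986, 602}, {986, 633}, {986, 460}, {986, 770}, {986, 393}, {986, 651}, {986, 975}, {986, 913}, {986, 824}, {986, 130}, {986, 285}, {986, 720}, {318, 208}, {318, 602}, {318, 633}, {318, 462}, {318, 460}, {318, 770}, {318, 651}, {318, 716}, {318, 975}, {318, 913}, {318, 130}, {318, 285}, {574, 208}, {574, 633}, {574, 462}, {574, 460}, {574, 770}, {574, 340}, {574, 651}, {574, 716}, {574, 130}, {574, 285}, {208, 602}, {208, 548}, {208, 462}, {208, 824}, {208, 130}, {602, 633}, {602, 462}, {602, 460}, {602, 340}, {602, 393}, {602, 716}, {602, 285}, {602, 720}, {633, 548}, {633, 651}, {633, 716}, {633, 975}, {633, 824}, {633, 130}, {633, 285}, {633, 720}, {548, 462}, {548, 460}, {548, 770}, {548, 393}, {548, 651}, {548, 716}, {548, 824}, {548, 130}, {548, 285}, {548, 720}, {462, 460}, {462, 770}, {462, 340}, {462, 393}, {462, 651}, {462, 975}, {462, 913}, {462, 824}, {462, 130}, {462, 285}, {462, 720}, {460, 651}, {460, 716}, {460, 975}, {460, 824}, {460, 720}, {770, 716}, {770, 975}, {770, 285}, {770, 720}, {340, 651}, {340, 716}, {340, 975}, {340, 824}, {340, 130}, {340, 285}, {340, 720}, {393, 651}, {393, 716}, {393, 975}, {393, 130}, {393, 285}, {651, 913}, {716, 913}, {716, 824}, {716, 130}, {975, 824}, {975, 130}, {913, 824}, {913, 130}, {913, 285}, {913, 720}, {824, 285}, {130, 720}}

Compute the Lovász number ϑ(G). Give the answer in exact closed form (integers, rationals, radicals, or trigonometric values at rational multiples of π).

deg(397) = 21; N(397) = {626, 977, 322, 298, 246, 218, 231, 745, 804, 986, 208, 602, 633, 548, 462, 770, 340, 651, 716, 975, 913}.
deg(977) = 21; N(977) = {397, 436, 803, 322, 298, 246, 218, 106, 231, 745, 806, 318, 574, 602, 548, 651, 975, 824, 130, 285, 720}.
N(208) = {626, 397, 436, 803, 322, 298, 246, 218, 106, 804, 806, 283, 815, 986, 318, 574, 602, 548, 462, 824, 130}, |N(208)| = 21.
deg(462) = 21; N(462) = {397, 436, 298, 231, 806, 318, 574, 208, 602, 548, 460, 770, 340, 393, 651, 975, 913, 824, 130, 285, 720}.
Regular of degree 21 on 36 vertices: Kneser-type, 2-subsets of [9].
Distinct eigenvalues (to 4 d.p.): [21.0, 1.0, -6.0].
Lovász (edge-transitive): ϑ = −36·(-6)/((21)−(-6)) = 8.
= 8.000000000… (decimal).

8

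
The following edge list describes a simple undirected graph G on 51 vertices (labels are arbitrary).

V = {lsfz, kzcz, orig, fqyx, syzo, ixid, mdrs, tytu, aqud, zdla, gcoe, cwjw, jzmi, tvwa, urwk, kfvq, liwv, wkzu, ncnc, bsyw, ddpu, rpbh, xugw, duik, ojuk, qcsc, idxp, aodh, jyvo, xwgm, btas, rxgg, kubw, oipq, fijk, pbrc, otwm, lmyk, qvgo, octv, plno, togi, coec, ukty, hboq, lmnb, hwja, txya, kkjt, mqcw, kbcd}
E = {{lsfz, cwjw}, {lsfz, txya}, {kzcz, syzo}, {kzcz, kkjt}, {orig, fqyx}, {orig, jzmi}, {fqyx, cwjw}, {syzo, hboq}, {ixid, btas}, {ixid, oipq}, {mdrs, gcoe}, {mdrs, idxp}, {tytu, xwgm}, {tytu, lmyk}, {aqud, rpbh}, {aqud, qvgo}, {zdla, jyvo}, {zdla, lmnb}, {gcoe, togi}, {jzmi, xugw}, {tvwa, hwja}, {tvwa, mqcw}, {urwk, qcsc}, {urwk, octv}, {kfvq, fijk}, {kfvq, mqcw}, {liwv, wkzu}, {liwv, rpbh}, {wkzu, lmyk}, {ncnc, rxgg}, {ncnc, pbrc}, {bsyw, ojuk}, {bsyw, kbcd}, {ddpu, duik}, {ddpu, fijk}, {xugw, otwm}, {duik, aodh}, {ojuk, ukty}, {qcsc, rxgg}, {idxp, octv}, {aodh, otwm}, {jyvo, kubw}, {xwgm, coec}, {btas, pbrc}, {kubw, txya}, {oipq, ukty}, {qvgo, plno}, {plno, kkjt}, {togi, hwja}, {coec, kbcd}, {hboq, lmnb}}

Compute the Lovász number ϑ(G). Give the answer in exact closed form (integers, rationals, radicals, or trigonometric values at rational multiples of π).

51*cos(pi/51)/(cos(pi/51) + 1)

N(hboq) = {syzo, lmnb}, |N(hboq)| = 2.
Vertex xwgm has 2 neighbors: tytu, coec.
Vertex lmnb has 2 neighbors: zdla, hboq.
Vertex bsyw has 2 neighbors: ojuk, kbcd.
Regular of degree 2 on 51 vertices: a single 51-cycle (edge-transitive).
spec(A) ≈ [2.0, 1.984841, 1.939594, 1.864944, 1.762024, 1.632394, 1.478018, 1.301237, 1.10473, 0.891477, 0.66471, 0.427866, 0.184537, -0.06159, -0.306783, -0.547326, -0.779572, -1.0, -1.205269, -1.392268, -1.558161, -1.700434, -1.816931, -1.905884, -1.965946, -1.996207] (distinct, 6 d.p.).
λ_max=2, λ_min=-2*cos(pi/51); ϑ = −51·λ_min/(λ_max−λ_min) = 51*cos(pi/51)/(cos(pi/51) + 1).
= 25.475794486… (decimal).
Lovász sandwich 25 ≤ 51*cos(pi/51)/(cos(pi/51) + 1) ≤ 26: both strict.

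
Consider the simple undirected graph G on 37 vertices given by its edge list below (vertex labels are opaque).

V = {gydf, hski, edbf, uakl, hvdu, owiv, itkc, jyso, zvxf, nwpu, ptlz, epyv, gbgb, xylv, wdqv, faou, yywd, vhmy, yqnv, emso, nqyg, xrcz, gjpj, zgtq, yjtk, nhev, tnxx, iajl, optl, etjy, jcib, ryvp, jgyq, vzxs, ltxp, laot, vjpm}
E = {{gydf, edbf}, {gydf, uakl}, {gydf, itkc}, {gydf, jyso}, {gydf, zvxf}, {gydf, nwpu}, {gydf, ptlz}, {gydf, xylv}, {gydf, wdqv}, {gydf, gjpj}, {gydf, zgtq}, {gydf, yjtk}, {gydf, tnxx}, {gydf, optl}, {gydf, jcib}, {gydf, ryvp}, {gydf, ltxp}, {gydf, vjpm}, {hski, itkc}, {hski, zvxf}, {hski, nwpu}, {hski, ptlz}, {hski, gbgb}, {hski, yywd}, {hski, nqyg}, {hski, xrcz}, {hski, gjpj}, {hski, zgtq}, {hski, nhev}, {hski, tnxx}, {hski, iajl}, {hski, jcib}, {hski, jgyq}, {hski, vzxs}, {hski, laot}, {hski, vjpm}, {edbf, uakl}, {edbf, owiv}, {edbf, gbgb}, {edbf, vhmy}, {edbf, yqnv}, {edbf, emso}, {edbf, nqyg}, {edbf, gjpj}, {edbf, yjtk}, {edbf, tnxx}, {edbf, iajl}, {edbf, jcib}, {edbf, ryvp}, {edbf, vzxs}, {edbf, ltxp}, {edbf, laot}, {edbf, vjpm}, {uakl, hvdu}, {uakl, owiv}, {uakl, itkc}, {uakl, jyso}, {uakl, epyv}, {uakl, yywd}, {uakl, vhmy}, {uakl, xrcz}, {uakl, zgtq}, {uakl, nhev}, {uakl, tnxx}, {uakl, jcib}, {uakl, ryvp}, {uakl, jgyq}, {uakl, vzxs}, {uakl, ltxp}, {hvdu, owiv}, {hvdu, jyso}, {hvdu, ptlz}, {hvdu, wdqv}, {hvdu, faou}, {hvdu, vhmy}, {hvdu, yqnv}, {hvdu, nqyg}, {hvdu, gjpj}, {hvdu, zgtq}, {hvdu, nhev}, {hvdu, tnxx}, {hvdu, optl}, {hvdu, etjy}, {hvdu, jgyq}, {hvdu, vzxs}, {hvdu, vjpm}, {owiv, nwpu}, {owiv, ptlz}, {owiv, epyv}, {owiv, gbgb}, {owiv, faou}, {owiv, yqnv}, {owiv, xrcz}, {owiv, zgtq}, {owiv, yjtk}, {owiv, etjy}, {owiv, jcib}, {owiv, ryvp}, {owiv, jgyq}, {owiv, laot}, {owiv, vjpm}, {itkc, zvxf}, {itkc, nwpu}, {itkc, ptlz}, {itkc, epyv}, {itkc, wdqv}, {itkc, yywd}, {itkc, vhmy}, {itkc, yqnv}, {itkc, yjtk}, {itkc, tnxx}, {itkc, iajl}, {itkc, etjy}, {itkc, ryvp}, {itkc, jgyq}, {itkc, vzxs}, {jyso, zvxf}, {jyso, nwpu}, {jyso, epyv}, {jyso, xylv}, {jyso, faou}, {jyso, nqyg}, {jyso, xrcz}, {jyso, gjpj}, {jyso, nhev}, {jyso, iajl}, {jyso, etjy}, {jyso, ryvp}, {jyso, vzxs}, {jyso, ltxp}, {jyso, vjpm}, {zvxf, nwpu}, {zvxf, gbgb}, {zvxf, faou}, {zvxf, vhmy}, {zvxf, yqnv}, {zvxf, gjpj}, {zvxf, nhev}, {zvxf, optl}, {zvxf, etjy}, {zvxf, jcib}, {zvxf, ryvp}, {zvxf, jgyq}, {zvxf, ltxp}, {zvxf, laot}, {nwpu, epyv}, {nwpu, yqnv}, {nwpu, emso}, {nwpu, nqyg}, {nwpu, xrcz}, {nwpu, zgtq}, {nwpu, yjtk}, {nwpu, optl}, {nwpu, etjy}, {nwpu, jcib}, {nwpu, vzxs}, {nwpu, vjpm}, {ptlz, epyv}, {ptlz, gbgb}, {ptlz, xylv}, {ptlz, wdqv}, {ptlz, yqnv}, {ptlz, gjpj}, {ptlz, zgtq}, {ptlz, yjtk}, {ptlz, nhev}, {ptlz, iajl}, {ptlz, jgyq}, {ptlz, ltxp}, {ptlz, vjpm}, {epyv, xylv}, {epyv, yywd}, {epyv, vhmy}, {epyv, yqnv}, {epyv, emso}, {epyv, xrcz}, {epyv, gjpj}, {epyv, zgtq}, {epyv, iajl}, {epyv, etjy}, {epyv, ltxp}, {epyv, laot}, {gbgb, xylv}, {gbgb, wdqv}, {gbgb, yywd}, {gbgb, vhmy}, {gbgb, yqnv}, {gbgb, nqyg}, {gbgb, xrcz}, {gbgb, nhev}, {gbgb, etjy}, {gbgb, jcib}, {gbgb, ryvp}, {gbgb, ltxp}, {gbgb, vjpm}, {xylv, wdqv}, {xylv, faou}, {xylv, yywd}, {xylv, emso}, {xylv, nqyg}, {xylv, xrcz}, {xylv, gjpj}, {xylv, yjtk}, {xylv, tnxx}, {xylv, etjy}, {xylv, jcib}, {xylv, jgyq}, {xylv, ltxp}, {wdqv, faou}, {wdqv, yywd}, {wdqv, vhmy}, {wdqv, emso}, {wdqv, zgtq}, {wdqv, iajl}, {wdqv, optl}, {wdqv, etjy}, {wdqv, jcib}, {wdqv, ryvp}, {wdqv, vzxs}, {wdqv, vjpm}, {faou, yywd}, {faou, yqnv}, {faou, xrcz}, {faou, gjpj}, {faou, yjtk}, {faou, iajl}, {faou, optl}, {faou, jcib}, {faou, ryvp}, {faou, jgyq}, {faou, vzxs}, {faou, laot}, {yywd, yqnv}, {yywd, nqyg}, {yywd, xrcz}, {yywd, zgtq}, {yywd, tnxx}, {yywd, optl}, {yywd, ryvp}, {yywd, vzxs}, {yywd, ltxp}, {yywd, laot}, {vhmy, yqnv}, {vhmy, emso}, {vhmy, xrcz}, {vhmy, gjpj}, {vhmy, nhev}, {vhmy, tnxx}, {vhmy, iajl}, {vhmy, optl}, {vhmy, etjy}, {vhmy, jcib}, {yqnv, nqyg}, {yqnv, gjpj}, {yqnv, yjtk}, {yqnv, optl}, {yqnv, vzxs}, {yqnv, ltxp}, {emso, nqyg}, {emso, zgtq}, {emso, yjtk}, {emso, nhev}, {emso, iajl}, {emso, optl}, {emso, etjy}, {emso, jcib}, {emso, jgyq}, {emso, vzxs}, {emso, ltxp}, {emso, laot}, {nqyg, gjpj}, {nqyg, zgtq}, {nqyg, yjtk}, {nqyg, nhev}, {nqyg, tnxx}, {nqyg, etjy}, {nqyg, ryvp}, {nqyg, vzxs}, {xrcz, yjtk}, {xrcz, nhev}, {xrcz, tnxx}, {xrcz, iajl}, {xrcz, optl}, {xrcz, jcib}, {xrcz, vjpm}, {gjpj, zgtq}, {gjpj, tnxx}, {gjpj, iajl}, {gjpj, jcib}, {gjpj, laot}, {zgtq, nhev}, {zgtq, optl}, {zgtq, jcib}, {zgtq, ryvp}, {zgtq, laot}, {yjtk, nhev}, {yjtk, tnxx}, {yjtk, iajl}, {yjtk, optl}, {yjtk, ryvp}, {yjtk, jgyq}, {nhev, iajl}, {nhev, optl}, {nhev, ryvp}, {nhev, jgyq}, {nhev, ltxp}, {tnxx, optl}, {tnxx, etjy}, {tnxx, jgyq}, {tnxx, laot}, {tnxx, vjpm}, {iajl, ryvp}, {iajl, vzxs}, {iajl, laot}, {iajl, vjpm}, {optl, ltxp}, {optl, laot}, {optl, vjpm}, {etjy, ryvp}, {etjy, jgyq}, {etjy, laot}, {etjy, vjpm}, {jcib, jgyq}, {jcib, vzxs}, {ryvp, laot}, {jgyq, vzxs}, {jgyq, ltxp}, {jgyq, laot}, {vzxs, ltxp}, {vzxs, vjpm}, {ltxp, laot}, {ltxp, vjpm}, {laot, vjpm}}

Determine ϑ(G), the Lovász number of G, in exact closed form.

N(vzxs) = {hski, edbf, uakl, hvdu, itkc, jyso, nwpu, wdqv, faou, yywd, yqnv, emso, nqyg, iajl, jcib, jgyq, ltxp, vjpm}, |N(vzxs)| = 18.
Vertex jyso has 18 neighbors: gydf, uakl, hvdu, zvxf, nwpu, epyv, xylv, faou, nqyg, xrcz, gjpj, nhev, iajl, etjy, ryvp, vzxs, ltxp, vjpm.
deg(ltxp) = 18; N(ltxp) = {gydf, edbf, uakl, jyso, zvxf, ptlz, epyv, gbgb, xylv, yywd, yqnv, emso, nhev, optl, jgyq, vzxs, laot, vjpm}.
deg(tnxx) = 18; N(tnxx) = {gydf, hski, edbf, uakl, hvdu, itkc, xylv, yywd, vhmy, nqyg, xrcz, gjpj, yjtk, optl, etjy, jgyq, laot, vjpm}.
Regular of degree 18 on 37 vertices: Paley(37): SR with (k,λ,μ)=(18,8,9).
The 3 distinct eigenvalues: [18.0, 2.541381, -3.541381].
−37·(-sqrt(37)/2 - 1/2) / ((18)−(-sqrt(37)/2 - 1/2)) = sqrt(37) = ϑ(G).
Numerically 6.0827625.

sqrt(37)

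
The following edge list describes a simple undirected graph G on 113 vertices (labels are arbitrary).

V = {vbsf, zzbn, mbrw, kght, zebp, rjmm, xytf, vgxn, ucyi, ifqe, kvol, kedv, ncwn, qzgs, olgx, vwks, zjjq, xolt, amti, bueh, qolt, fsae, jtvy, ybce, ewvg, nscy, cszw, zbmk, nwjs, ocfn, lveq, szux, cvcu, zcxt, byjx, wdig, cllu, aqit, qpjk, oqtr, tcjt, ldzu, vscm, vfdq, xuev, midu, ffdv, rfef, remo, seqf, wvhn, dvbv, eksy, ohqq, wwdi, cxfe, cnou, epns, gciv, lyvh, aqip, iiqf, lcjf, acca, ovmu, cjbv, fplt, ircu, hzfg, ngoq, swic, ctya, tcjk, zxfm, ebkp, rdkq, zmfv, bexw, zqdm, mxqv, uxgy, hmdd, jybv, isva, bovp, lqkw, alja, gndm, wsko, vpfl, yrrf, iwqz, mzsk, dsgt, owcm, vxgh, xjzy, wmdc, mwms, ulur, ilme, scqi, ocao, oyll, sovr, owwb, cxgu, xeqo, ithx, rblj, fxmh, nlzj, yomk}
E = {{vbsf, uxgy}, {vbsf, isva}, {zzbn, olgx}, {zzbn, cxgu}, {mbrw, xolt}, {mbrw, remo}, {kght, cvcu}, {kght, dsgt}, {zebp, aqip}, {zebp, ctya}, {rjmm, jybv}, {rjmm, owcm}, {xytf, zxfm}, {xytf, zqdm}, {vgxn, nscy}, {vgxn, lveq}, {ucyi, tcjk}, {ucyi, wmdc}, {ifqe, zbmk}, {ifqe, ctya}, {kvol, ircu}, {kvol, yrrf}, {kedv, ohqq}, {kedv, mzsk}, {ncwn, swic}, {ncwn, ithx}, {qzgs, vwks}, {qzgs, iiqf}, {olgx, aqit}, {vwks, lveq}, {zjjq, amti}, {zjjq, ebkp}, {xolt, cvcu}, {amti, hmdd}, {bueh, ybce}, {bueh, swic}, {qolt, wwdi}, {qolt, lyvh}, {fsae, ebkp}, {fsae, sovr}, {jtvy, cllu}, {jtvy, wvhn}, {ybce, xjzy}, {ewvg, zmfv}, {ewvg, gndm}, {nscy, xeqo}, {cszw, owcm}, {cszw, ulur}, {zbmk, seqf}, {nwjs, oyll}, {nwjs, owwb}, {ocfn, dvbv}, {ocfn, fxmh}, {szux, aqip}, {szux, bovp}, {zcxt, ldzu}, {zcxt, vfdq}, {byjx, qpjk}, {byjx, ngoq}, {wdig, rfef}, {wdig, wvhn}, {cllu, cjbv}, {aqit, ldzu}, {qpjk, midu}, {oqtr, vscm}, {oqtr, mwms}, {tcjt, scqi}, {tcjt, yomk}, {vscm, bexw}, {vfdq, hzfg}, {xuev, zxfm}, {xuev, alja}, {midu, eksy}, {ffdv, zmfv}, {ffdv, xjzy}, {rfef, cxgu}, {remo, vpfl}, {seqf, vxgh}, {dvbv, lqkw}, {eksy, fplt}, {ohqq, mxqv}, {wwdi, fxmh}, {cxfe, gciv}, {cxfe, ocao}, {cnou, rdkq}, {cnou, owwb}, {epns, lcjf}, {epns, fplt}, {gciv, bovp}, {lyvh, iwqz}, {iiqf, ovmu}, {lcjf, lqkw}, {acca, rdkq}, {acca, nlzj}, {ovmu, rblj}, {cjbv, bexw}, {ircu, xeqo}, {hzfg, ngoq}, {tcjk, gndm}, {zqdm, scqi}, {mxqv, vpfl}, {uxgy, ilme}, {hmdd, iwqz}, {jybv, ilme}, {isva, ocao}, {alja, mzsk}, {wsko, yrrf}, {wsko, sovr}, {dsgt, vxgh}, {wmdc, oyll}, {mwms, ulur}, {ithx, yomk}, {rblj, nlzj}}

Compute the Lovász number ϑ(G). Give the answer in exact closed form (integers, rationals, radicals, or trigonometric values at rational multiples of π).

113*cos(pi/113)/(cos(pi/113) + 1)

N(bovp) = {szux, gciv}, |N(bovp)| = 2.
Vertex owwb has 2 neighbors: nwjs, cnou.
N(xeqo) = {nscy, ircu}, |N(xeqo)| = 2.
Vertex zebp has 2 neighbors: aqip, ctya.
Every vertex has degree 2 (N=113); a single 113-cycle (edge-transitive).
Distinct eigenvalues (to 3 d.p.): [2.0, 1.997, 1.988, 1.972, 1.951, 1.923, 1.89, 1.85, 1.805, 1.755, 1.699, 1.637, 1.571, 1.5, 1.424, 1.344, 1.259, 1.171, 1.079, 0.984, 0.886, 0.785, 0.681, 0.576, 0.468, 0.359, 0.25, 0.139, 0.028, -0.083, -0.194, -0.305, -0.414, -0.522, -0.629, -0.733, -0.835, -0.935, -1.032, -1.126, -1.216, -1.302, -1.384, -1.462, -1.536, -1.605, -1.669, -1.727, -1.781, -1.829, -1.871, -1.907, -1.938, -1.962, -1.981, -1.993, -1.999].
λ_max=2, λ_min=-2*cos(pi/113); ϑ = −113·λ_min/(λ_max−λ_min) = 113*cos(pi/113)/(cos(pi/113) + 1).
≈ 56.489081 (to 6 d.p.).
Lovász sandwich 56 ≤ 113*cos(pi/113)/(cos(pi/113) + 1) ≤ 57: both strict.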